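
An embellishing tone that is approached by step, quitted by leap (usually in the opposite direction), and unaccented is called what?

Approach: by step. Departure: by leap. Metric position: weak.
Step in, leap out, from a weak position — an escape tone (échappée). (It is the mirror image of the appoggiatura, which leaps in and steps out on a strong beat.)

Escape tone.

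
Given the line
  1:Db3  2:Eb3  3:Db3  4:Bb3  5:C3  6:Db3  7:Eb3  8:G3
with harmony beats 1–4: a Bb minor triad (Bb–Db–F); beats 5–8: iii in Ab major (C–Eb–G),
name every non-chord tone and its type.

Eb3 (beat 2) — neighbor tone; Db3 (beat 6) — passing tone.

The harmony at that moment is Bb minor triad (Bb, Db, F); Eb3 is not a chord tone.
It is approached by step up from Db3 and left by step down to Db3.
Step away and step back to the same note — a neighbor tone (upper neighbor).
The harmony at that moment is C minor triad (C, Eb, G); Db3 is not a chord tone.
It is approached by step up from C3 and left by step up to Eb3.
Step in, step out in the same direction — a passing tone.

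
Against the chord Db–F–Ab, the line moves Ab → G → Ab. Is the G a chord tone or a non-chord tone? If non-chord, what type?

Non-chord tone — a neighbor tone.

The harmony at that moment is Db major triad (Db, F, Ab); G is not a chord tone.
It is approached by step down from Ab and left by step up to Ab.
Step away and step back to the same note — a neighbor tone (lower neighbor).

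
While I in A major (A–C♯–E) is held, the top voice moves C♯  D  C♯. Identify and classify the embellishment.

D is a neighbor tone.

The harmony at that moment is A major triad (A, C♯, E); D is not a chord tone.
It is approached by step up from C♯ and left by step down to C♯.
Step away and step back to the same note — a neighbor tone (upper neighbor).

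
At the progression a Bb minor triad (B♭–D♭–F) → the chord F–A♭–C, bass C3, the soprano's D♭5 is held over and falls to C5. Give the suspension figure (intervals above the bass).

9–8 suspension.

At the second chord the bass is C3. The suspended D♭5 lies a ninth above the bass; after resolving down by step to C5, the interval above the bass becomes an octave.
Suspension figures are named by those two intervals: 9–8.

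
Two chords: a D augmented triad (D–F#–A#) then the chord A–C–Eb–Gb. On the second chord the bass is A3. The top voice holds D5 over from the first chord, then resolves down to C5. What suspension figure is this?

4–3 suspension.

At the second chord the bass is A3. The suspended D5 lies a fourth above the bass; after resolving down by step to C5, the interval above the bass becomes a third.
Suspension figures are named by those two intervals: 4–3.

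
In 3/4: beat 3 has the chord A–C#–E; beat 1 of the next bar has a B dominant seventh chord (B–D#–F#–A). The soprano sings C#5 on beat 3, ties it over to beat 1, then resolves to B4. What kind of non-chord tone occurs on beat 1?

The harmony at that moment is B dominant seventh chord (B, D#, F#, A); C#5 is not a chord tone.
It is held over (the same pitch as the preceding C#5) and left by step down to B4.
Held over from the previous chord and resolving down by step — a suspension.

Suspension.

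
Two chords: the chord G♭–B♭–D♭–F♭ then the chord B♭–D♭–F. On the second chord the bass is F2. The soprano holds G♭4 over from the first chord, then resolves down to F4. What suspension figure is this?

9–8 suspension.

At the second chord the bass is F2. The suspended G♭4 lies a ninth above the bass; after resolving down by step to F4, the interval above the bass becomes an octave.
Suspension figures are named by those two intervals: 9–8.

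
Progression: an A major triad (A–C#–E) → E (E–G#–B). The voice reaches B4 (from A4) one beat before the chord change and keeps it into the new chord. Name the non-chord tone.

The harmony at that moment is A major triad (A, C#, E); B4 is not a chord tone.
It is approached by step up from A4 and then sustained as the same pitch into the next harmony.
Arriving early and becoming a chord tone when the harmony changes — an anticipation.

B4 is an anticipation.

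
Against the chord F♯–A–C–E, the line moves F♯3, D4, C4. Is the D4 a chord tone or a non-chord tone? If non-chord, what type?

The harmony at that moment is F♯ half-diminished seventh chord (F♯, A, C, E); D4 is not a chord tone.
It is approached by leap up from F♯3 and left by step down to C4.
Leap in, step out — an appoggiatura.

Non-chord tone — an appoggiatura.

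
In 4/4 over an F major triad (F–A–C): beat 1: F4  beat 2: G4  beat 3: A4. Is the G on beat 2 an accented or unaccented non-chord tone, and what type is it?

The harmony at that moment is F major triad (F, A, C); G4 is not a chord tone.
It is approached by step up from F4 and left by step up to A4.
Step in, step out in the same direction — a passing tone.
It falls on a weak beat, so it is unaccented.

Unaccented passing tone.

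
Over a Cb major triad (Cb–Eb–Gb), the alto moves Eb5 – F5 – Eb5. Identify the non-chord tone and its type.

The harmony at that moment is Cb major triad (Cb, Eb, Gb); F5 is not a chord tone.
It is approached by step up from Eb5 and left by step down to Eb5.
Step away and step back to the same note — a neighbor tone (upper neighbor).

F5 is a neighbor tone.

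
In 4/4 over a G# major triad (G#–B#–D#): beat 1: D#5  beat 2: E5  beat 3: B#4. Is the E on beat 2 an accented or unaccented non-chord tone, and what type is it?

The harmony at that moment is G# major triad (G#, B#, D#); E5 is not a chord tone.
It is approached by step up from D#5 and left by leap down to B#4.
Step in, leap out — an escape tone.
It falls on a weak beat, so it is unaccented.

Unaccented escape tone.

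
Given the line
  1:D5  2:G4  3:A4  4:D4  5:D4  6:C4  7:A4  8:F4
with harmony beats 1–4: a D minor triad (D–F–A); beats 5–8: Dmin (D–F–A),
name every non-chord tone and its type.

G4 (beat 2) — appoggiatura; C4 (beat 6) — escape tone.

The harmony at that moment is D minor triad (D, F, A); G4 is not a chord tone.
It is approached by leap down from D5 and left by step up to A4.
Leap in, step out — an appoggiatura.
The harmony at that moment is D minor triad (D, F, A); C4 is not a chord tone.
It is approached by step down from D4 and left by leap up to A4.
Step in, leap out — an escape tone.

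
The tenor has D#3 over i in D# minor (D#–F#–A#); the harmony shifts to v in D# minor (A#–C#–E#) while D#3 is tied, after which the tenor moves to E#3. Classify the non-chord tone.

D#3 is a retardation.

The harmony at that moment is A# minor triad (A#, C#, E#); D#3 is not a chord tone.
It is held over (the same pitch as the preceding D#3) and left by step up to E#3.
Held over from the previous chord and resolving up by step — a retardation.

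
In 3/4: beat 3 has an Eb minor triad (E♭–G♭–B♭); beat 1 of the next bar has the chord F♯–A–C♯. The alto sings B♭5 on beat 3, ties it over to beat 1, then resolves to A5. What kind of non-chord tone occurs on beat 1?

The harmony at that moment is F♯ minor triad (F♯, A, C♯); B♭5 is not a chord tone.
It is held over (the same pitch as the preceding B♭5) and left by step down to A5.
Held over from the previous chord and resolving down by step — a suspension.

Suspension.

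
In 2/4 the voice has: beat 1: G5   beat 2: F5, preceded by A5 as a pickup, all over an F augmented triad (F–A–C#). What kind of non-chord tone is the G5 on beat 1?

Passing tone.

The harmony at that moment is F augmented triad (F, A, C#); G5 is not a chord tone.
It is approached by step down from A5 and left by step down to F5.
Step in, step out in the same direction — a passing tone.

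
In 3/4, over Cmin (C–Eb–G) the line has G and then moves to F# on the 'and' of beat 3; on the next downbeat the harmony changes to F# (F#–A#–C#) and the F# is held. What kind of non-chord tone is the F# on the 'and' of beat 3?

The harmony at that moment is C minor triad (C, Eb, G); F# is not a chord tone.
It is approached by step down from G and then sustained as the same pitch into the next harmony.
Arriving early and becoming a chord tone when the harmony changes — an anticipation.

Anticipation.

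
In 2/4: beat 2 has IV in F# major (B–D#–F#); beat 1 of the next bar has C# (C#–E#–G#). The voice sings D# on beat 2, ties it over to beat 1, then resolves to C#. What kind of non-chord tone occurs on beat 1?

Suspension.

The harmony at that moment is C# major triad (C#, E#, G#); D# is not a chord tone.
It is held over (the same pitch as the preceding D#) and left by step down to C#.
Held over from the previous chord and resolving down by step — a suspension.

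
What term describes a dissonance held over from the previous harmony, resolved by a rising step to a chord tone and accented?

Approach: by preparation — the pitch is first a chord tone, then held (tied or repeated) while the harmony changes under it. Departure: up by step. Metric position: strong.
A prepared dissonance that resolves upward by step — a retardation. (The same figure resolving downward would be a suspension.)

Retardation.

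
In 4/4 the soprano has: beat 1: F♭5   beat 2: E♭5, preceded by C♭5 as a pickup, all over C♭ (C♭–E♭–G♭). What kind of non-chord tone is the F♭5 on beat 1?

Appoggiatura.

The harmony at that moment is C♭ major triad (C♭, E♭, G♭); F♭5 is not a chord tone.
It is approached by leap up from C♭5 and left by step down to E♭5.
Leap in, step out, metrically accented — an appoggiatura.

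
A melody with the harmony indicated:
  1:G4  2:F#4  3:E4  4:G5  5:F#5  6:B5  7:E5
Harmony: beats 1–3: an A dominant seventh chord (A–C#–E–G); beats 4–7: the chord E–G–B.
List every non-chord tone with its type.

The harmony at that moment is A dominant seventh chord (A, C#, E, G); F#4 is not a chord tone.
It is approached by step down from G4 and left by step down to E4.
Step in, step out in the same direction — a passing tone.
The harmony at that moment is E minor triad (E, G, B); F#5 is not a chord tone.
It is approached by step down from G5 and left by leap up to B5.
Step in, leap out — an escape tone.

F#4 (beat 2) — passing tone; F#5 (beat 5) — escape tone.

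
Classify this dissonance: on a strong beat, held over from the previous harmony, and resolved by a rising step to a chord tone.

Approach: by preparation — the pitch is first a chord tone, then held (tied or repeated) while the harmony changes under it. Departure: up by step. Metric position: strong.
A prepared dissonance that resolves upward by step — a retardation. (The same figure resolving downward would be a suspension.)

Retardation.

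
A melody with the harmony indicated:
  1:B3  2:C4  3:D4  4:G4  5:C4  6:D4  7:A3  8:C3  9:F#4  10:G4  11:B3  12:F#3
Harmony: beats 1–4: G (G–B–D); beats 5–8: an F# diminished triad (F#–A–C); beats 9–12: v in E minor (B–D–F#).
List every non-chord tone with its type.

C4 (beat 2) — passing tone; D4 (beat 6) — escape tone; G4 (beat 10) — escape tone.

The harmony at that moment is G major triad (G, B, D); C4 is not a chord tone.
It is approached by step up from B3 and left by step up to D4.
Step in, step out in the same direction — a passing tone.
The harmony at that moment is F# diminished triad (F#, A, C); D4 is not a chord tone.
It is approached by step up from C4 and left by leap down to A3.
Step in, leap out — an escape tone.
The harmony at that moment is B minor triad (B, D, F#); G4 is not a chord tone.
It is approached by step up from F#4 and left by leap down to B3.
Step in, leap out — an escape tone.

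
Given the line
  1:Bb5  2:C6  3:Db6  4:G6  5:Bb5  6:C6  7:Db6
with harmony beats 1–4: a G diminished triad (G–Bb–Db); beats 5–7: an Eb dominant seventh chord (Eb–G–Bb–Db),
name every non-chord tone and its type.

The harmony at that moment is G diminished triad (G, Bb, Db); C6 is not a chord tone.
It is approached by step up from Bb5 and left by step up to Db6.
Step in, step out in the same direction — a passing tone.
The harmony at that moment is Eb dominant seventh chord (Eb, G, Bb, Db); C6 is not a chord tone.
It is approached by step up from Bb5 and left by step up to Db6.
Step in, step out in the same direction — a passing tone.

C6 (beat 2) — passing tone; C6 (beat 6) — passing tone.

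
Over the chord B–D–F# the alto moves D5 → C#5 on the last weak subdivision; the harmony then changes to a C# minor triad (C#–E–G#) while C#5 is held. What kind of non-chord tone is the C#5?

The harmony at that moment is B minor triad (B, D, F#); C#5 is not a chord tone.
It is approached by step down from D5 and then sustained as the same pitch into the next harmony.
Arriving early and becoming a chord tone when the harmony changes — an anticipation.

C#5 is an anticipation.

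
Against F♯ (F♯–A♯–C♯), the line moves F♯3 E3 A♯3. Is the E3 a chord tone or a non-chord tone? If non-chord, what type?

The harmony at that moment is F♯ major triad (F♯, A♯, C♯); E3 is not a chord tone.
It is approached by step down from F♯3 and left by leap up to A♯3.
Step in, leap out — an escape tone.

Non-chord tone — an escape tone.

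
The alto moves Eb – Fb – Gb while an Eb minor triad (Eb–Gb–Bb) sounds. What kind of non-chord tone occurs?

Fb is a passing tone.

The harmony at that moment is Eb minor triad (Eb, Gb, Bb); Fb is not a chord tone.
It is approached by step up from Eb and left by step up to Gb.
Step in, step out in the same direction — a passing tone.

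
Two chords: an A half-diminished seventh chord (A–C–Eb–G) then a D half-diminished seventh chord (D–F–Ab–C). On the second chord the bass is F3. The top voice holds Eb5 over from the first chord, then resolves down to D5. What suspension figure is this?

7–6 suspension.

At the second chord the bass is F3. The suspended Eb5 lies a seventh above the bass; after resolving down by step to D5, the interval above the bass becomes a sixth.
Suspension figures are named by those two intervals: 7–6.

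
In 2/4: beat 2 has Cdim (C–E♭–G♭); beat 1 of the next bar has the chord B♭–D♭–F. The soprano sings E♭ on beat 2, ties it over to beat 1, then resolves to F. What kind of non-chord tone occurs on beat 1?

Retardation.

The harmony at that moment is B♭ minor triad (B♭, D♭, F); E♭ is not a chord tone.
It is held over (the same pitch as the preceding E♭) and left by step up to F.
Held over from the previous chord and resolving up by step — a retardation.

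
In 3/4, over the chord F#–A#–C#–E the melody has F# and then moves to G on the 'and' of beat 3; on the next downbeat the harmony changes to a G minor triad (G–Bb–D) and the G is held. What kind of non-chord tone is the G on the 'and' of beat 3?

The harmony at that moment is F# dominant seventh chord (F#, A#, C#, E); G is not a chord tone.
It is approached by step up from F# and then sustained as the same pitch into the next harmony.
Arriving early and becoming a chord tone when the harmony changes — an anticipation.

Anticipation.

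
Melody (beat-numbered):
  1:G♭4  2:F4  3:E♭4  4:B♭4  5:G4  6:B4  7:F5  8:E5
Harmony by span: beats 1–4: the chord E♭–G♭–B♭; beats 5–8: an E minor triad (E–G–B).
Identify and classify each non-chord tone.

F4 (beat 2) — passing tone; F5 (beat 7) — appoggiatura.

The harmony at that moment is E♭ minor triad (E♭, G♭, B♭); F4 is not a chord tone.
It is approached by step down from G♭4 and left by step down to E♭4.
Step in, step out in the same direction — a passing tone.
The harmony at that moment is E minor triad (E, G, B); F5 is not a chord tone.
It is approached by leap up from B4 and left by step down to E5.
Leap in, step out — an appoggiatura.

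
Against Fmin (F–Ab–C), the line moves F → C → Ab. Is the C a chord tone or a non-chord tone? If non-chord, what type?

Chord tone (the fifth of F minor triad).

F minor triad contains F, Ab, C; C is the fifth, so it is a chord tone.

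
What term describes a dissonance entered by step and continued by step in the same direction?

Passing tone.

Approach: by step. Departure: by step, continuing in the same direction.
Stepwise on both sides with no change of direction means the note fills in the space between two different chord tones — a passing tone. (Had it turned back to its starting note it would be a neighbor tone instead.)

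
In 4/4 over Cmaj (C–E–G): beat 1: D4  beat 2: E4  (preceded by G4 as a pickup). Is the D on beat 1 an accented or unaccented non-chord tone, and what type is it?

Accented appoggiatura.

The harmony at that moment is C major triad (C, E, G); D4 is not a chord tone.
It is approached by leap down from G4 and left by step up to E4.
Leap in, step out — an appoggiatura.
It falls on the downbeat, so it is accented.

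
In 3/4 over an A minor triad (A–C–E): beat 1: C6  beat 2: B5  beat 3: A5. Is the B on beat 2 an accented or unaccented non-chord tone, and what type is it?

Unaccented passing tone.

The harmony at that moment is A minor triad (A, C, E); B5 is not a chord tone.
It is approached by step down from C6 and left by step down to A5.
Step in, step out in the same direction — a passing tone.
It falls on a weak beat, so it is unaccented.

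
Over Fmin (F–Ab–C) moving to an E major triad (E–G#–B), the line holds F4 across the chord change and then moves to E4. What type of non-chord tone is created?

The harmony at that moment is E major triad (E, G#, B); F4 is not a chord tone.
It is held over (the same pitch as the preceding F4) and left by step down to E4.
Held over from the previous chord and resolving down by step — a suspension.

F4 is a suspension.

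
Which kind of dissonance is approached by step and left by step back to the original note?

Approach: by step. Departure: by step in the opposite direction, back to the starting pitch.
Stepwise on both sides but reversing to return to the same chord tone — a neighbor tone. (Had it continued onward in the same direction it would be a passing tone instead.)

Neighbor tone.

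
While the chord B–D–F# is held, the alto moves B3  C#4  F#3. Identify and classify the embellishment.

The harmony at that moment is B minor triad (B, D, F#); C#4 is not a chord tone.
It is approached by step up from B3 and left by leap down to F#3.
Step in, leap out — an escape tone.

C#4 is an escape tone.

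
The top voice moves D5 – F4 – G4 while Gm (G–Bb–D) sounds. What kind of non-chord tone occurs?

The harmony at that moment is G minor triad (G, Bb, D); F4 is not a chord tone.
It is approached by leap down from D5 and left by step up to G4.
Leap in, step out — an appoggiatura.

F4 is an appoggiatura.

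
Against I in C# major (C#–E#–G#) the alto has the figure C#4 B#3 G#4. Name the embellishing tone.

The harmony at that moment is C# major triad (C#, E#, G#); B#3 is not a chord tone.
It is approached by step down from C#4 and left by leap up to G#4.
Step in, leap out — an escape tone.

B#3 is an escape tone.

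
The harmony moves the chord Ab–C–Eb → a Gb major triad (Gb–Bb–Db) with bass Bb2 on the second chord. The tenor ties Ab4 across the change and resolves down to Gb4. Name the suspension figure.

7–6 suspension.

At the second chord the bass is Bb2. The suspended Ab4 lies a seventh above the bass; after resolving down by step to Gb4, the interval above the bass becomes a sixth.
Suspension figures are named by those two intervals: 7–6.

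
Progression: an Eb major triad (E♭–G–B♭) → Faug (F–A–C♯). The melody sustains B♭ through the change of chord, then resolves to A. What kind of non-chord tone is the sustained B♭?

B♭ is a suspension.

The harmony at that moment is F augmented triad (F, A, C♯); B♭ is not a chord tone.
It is held over (the same pitch as the preceding B♭) and left by step down to A.
Held over from the previous chord and resolving down by step — a suspension.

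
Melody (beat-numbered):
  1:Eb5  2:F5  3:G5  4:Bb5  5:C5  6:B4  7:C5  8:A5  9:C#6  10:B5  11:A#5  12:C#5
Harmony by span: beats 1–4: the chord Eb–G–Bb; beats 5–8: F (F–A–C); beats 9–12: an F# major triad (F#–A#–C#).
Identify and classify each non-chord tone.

The harmony at that moment is Eb major triad (Eb, G, Bb); F5 is not a chord tone.
It is approached by step up from Eb5 and left by step up to G5.
Step in, step out in the same direction — a passing tone.
The harmony at that moment is F major triad (F, A, C); B4 is not a chord tone.
It is approached by step down from C5 and left by step up to C5.
Step away and step back to the same note — a neighbor tone (lower neighbor).
The harmony at that moment is F# major triad (F#, A#, C#); B5 is not a chord tone.
It is approached by step down from C#6 and left by step down to A#5.
Step in, step out in the same direction — a passing tone.

F5 (beat 2) — passing tone; B4 (beat 6) — neighbor tone; B5 (beat 10) — passing tone.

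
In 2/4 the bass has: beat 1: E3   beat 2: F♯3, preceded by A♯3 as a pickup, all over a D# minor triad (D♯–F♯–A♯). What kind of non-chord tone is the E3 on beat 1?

Appoggiatura.

The harmony at that moment is D♯ minor triad (D♯, F♯, A♯); E3 is not a chord tone.
It is approached by leap down from A♯3 and left by step up to F♯3.
Leap in, step out, metrically accented — an appoggiatura.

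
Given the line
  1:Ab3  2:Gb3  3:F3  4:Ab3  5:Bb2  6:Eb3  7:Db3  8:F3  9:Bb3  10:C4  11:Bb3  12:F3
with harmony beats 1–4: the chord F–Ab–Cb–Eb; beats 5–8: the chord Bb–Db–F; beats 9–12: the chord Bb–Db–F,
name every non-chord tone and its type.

The harmony at that moment is F half-diminished seventh chord (F, Ab, Cb, Eb); Gb3 is not a chord tone.
It is approached by step down from Ab3 and left by step down to F3.
Step in, step out in the same direction — a passing tone.
The harmony at that moment is Bb minor triad (Bb, Db, F); Eb3 is not a chord tone.
It is approached by leap up from Bb2 and left by step down to Db3.
Leap in, step out — an appoggiatura.
The harmony at that moment is Bb minor triad (Bb, Db, F); C4 is not a chord tone.
It is approached by step up from Bb3 and left by step down to Bb3.
Step away and step back to the same note — a neighbor tone (upper neighbor).

Gb3 (beat 2) — passing tone; Eb3 (beat 6) — appoggiatura; C4 (beat 10) — neighbor tone.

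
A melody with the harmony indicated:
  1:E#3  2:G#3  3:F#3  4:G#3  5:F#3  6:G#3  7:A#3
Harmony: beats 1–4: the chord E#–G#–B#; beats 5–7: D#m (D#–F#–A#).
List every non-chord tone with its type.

The harmony at that moment is E# minor triad (E#, G#, B#); F#3 is not a chord tone.
It is approached by step down from G#3 and left by step up to G#3.
Step away and step back to the same note — a neighbor tone (lower neighbor).
The harmony at that moment is D# minor triad (D#, F#, A#); G#3 is not a chord tone.
It is approached by step up from F#3 and left by step up to A#3.
Step in, step out in the same direction — a passing tone.

F#3 (beat 3) — neighbor tone; G#3 (beat 6) — passing tone.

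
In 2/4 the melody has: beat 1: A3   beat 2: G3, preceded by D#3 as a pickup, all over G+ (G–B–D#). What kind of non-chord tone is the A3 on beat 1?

The harmony at that moment is G augmented triad (G, B, D#); A3 is not a chord tone.
It is approached by leap up from D#3 and left by step down to G3.
Leap in, step out, metrically accented — an appoggiatura.

Appoggiatura.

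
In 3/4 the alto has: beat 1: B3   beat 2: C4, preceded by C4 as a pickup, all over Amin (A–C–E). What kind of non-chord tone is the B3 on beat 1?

The harmony at that moment is A minor triad (A, C, E); B3 is not a chord tone.
It is approached by step down from C4 and left by step up to C4.
Step away and step back to the same note — a neighbor tone (lower neighbor).

Lower neighbor tone.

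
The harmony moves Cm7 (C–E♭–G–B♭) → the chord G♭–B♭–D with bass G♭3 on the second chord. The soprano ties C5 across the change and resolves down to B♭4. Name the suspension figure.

4–3 suspension.

At the second chord the bass is G♭3. The suspended C5 lies a fourth above the bass; after resolving down by step to B♭4, the interval above the bass becomes a third.
Suspension figures are named by those two intervals: 4–3.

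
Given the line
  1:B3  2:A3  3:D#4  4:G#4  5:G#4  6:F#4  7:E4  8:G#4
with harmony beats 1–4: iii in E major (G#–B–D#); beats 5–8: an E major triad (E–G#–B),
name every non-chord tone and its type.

The harmony at that moment is G# minor triad (G#, B, D#); A3 is not a chord tone.
It is approached by step down from B3 and left by leap up to D#4.
Step in, leap out — an escape tone.
The harmony at that moment is E major triad (E, G#, B); F#4 is not a chord tone.
It is approached by step down from G#4 and left by step down to E4.
Step in, step out in the same direction — a passing tone.

A3 (beat 2) — escape tone; F#4 (beat 6) — passing tone.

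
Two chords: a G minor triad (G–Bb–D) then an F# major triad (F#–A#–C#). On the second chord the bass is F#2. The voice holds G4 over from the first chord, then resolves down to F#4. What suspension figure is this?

9–8 suspension.

At the second chord the bass is F#2. The suspended G4 lies a ninth above the bass; after resolving down by step to F#4, the interval above the bass becomes an octave.
Suspension figures are named by those two intervals: 9–8.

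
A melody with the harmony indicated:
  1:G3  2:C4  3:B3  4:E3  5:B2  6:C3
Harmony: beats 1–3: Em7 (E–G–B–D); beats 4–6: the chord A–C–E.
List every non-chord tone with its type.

The harmony at that moment is E minor seventh chord (E, G, B, D); C4 is not a chord tone.
It is approached by leap up from G3 and left by step down to B3.
Leap in, step out — an appoggiatura.
The harmony at that moment is A minor triad (A, C, E); B2 is not a chord tone.
It is approached by leap down from E3 and left by step up to C3.
Leap in, step out — an appoggiatura.

C4 (beat 2) — appoggiatura; B2 (beat 5) — appoggiatura.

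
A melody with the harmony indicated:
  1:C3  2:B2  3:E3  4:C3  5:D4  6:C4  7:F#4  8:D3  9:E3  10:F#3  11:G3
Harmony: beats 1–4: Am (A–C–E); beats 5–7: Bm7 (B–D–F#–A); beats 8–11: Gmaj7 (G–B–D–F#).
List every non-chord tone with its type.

B2 (beat 2) — escape tone; C4 (beat 6) — escape tone; E3 (beat 9) — passing tone.

The harmony at that moment is A minor triad (A, C, E); B2 is not a chord tone.
It is approached by step down from C3 and left by leap up to E3.
Step in, leap out — an escape tone.
The harmony at that moment is B minor seventh chord (B, D, F#, A); C4 is not a chord tone.
It is approached by step down from D4 and left by leap up to F#4.
Step in, leap out — an escape tone.
The harmony at that moment is G major seventh chord (G, B, D, F#); E3 is not a chord tone.
It is approached by step up from D3 and left by step up to F#3.
Step in, step out in the same direction — a passing tone.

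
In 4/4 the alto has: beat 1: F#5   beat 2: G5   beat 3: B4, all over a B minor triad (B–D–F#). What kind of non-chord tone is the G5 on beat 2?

The harmony at that moment is B minor triad (B, D, F#); G5 is not a chord tone.
It is approached by step up from F#5 and left by leap down to B4.
Step in, leap out, on a weak beat — an escape tone.

Escape tone.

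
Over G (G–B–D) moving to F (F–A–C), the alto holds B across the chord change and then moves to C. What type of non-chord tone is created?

The harmony at that moment is F major triad (F, A, C); B is not a chord tone.
It is held over (the same pitch as the preceding B) and left by step up to C.
Held over from the previous chord and resolving up by step — a retardation.

B is a retardation.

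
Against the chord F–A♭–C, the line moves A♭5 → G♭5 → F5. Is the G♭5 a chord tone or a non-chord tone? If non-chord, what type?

Non-chord tone — a passing tone.

The harmony at that moment is F minor triad (F, A♭, C); G♭5 is not a chord tone.
It is approached by step down from A♭5 and left by step down to F5.
Step in, step out in the same direction — a passing tone.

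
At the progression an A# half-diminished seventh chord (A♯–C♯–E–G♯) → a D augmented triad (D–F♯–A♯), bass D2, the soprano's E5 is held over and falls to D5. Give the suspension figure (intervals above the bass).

9–8 suspension.

At the second chord the bass is D2. The suspended E5 lies a ninth above the bass; after resolving down by step to D5, the interval above the bass becomes an octave.
Suspension figures are named by those two intervals: 9–8.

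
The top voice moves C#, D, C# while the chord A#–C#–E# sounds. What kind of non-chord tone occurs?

The harmony at that moment is A# minor triad (A#, C#, E#); D is not a chord tone.
It is approached by step up from C# and left by step down to C#.
Step away and step back to the same note — a neighbor tone (upper neighbor).

D is a neighbor tone.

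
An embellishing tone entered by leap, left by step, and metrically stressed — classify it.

Appoggiatura.

Approach: by leap. Departure: by step. Metric position: strong.
Leap in, step out, in a metrically strong position — an appoggiatura. (It is the mirror image of the escape tone, which steps in and leaps out from a weak position.)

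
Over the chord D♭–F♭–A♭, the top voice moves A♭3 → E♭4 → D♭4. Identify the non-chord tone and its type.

E♭4 is an appoggiatura.

The harmony at that moment is D♭ minor triad (D♭, F♭, A♭); E♭4 is not a chord tone.
It is approached by leap up from A♭3 and left by step down to D♭4.
Leap in, step out — an appoggiatura.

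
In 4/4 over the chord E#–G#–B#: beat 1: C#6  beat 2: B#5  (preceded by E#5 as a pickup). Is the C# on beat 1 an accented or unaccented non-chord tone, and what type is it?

The harmony at that moment is E# minor triad (E#, G#, B#); C#6 is not a chord tone.
It is approached by leap up from E#5 and left by step down to B#5.
Leap in, step out — an appoggiatura.
It falls on the downbeat, so it is accented.

Accented appoggiatura.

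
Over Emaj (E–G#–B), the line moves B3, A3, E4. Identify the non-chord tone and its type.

The harmony at that moment is E major triad (E, G#, B); A3 is not a chord tone.
It is approached by step down from B3 and left by leap up to E4.
Step in, leap out — an escape tone.

A3 is an escape tone.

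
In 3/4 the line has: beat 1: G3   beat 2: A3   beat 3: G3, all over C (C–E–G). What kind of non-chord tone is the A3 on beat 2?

Upper neighbor tone.

The harmony at that moment is C major triad (C, E, G); A3 is not a chord tone.
It is approached by step up from G3 and left by step down to G3.
Step away and step back to the same note — a neighbor tone (upper neighbor).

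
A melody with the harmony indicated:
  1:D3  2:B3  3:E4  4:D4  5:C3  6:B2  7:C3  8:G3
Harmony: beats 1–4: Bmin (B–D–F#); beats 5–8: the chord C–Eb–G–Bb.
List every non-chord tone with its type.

The harmony at that moment is B minor triad (B, D, F#); E4 is not a chord tone.
It is approached by leap up from B3 and left by step down to D4.
Leap in, step out — an appoggiatura.
The harmony at that moment is C minor seventh chord (C, Eb, G, Bb); B2 is not a chord tone.
It is approached by step down from C3 and left by step up to C3.
Step away and step back to the same note — a neighbor tone (lower neighbor).

E4 (beat 3) — appoggiatura; B2 (beat 6) — neighbor tone.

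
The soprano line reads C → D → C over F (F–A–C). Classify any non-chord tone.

The harmony at that moment is F major triad (F, A, C); D is not a chord tone.
It is approached by step up from C and left by step down to C.
Step away and step back to the same note — a neighbor tone (upper neighbor).

D is a neighbor tone.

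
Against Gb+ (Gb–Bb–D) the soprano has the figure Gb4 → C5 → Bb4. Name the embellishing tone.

C5 is an appoggiatura.

The harmony at that moment is Gb augmented triad (Gb, Bb, D); C5 is not a chord tone.
It is approached by leap up from Gb4 and left by step down to Bb4.
Leap in, step out — an appoggiatura.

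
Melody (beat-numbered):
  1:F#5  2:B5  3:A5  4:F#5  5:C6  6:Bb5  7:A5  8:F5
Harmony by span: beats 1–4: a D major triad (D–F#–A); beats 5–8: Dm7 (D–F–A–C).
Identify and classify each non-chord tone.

The harmony at that moment is D major triad (D, F#, A); B5 is not a chord tone.
It is approached by leap up from F#5 and left by step down to A5.
Leap in, step out — an appoggiatura.
The harmony at that moment is D minor seventh chord (D, F, A, C); Bb5 is not a chord tone.
It is approached by step down from C6 and left by step down to A5.
Step in, step out in the same direction — a passing tone.

B5 (beat 2) — appoggiatura; Bb5 (beat 6) — passing tone.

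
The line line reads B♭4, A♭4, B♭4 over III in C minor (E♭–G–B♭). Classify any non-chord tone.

The harmony at that moment is E♭ major triad (E♭, G, B♭); A♭4 is not a chord tone.
It is approached by step down from B♭4 and left by step up to B♭4.
Step away and step back to the same note — a neighbor tone (lower neighbor).

A♭4 is a neighbor tone.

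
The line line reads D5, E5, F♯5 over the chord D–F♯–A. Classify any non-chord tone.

E5 is a passing tone.

The harmony at that moment is D major triad (D, F♯, A); E5 is not a chord tone.
It is approached by step up from D5 and left by step up to F♯5.
Step in, step out in the same direction — a passing tone.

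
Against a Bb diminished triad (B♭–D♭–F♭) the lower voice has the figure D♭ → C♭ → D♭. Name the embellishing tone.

C♭ is a neighbor tone.

The harmony at that moment is B♭ diminished triad (B♭, D♭, F♭); C♭ is not a chord tone.
It is approached by step down from D♭ and left by step up to D♭.
Step away and step back to the same note — a neighbor tone (lower neighbor).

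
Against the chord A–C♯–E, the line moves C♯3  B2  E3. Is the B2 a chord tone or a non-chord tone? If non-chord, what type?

The harmony at that moment is A major triad (A, C♯, E); B2 is not a chord tone.
It is approached by step down from C♯3 and left by leap up to E3.
Step in, leap out — an escape tone.

Non-chord tone — an escape tone.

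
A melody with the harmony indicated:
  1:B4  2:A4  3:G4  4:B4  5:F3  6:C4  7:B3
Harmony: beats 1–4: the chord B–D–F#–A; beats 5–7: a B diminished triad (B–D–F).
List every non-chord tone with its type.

The harmony at that moment is B minor seventh chord (B, D, F#, A); G4 is not a chord tone.
It is approached by step down from A4 and left by leap up to B4.
Step in, leap out — an escape tone.
The harmony at that moment is B diminished triad (B, D, F); C4 is not a chord tone.
It is approached by leap up from F3 and left by step down to B3.
Leap in, step out — an appoggiatura.

G4 (beat 3) — escape tone; C4 (beat 6) — appoggiatura.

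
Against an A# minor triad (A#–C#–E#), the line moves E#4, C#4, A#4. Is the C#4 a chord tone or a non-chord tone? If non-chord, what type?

Chord tone (the third of A# minor triad).

A# minor triad contains A#, C#, E#; C# is the third, so it is a chord tone.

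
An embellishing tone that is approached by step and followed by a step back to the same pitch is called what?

Neighbor tone.

Approach: by step. Departure: by step in the opposite direction, back to the starting pitch.
Stepwise on both sides but reversing to return to the same chord tone — a neighbor tone. (Had it continued onward in the same direction it would be a passing tone instead.)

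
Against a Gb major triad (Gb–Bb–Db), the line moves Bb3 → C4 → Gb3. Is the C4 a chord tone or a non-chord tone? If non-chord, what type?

The harmony at that moment is Gb major triad (Gb, Bb, Db); C4 is not a chord tone.
It is approached by step up from Bb3 and left by leap down to Gb3.
Step in, leap out — an escape tone.

Non-chord tone — an escape tone.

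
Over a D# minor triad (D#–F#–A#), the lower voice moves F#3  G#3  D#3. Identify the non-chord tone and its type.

The harmony at that moment is D# minor triad (D#, F#, A#); G#3 is not a chord tone.
It is approached by step up from F#3 and left by leap down to D#3.
Step in, leap out — an escape tone.

G#3 is an escape tone.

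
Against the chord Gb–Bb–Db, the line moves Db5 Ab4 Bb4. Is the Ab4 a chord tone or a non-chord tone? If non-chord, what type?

The harmony at that moment is Gb major triad (Gb, Bb, Db); Ab4 is not a chord tone.
It is approached by leap down from Db5 and left by step up to Bb4.
Leap in, step out — an appoggiatura.

Non-chord tone — an appoggiatura.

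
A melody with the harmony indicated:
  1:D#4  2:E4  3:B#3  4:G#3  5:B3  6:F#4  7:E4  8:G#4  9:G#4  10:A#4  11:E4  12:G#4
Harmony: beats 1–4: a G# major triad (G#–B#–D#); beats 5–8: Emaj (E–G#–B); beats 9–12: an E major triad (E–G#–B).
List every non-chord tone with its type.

The harmony at that moment is G# major triad (G#, B#, D#); E4 is not a chord tone.
It is approached by step up from D#4 and left by leap down to B#3.
Step in, leap out — an escape tone.
The harmony at that moment is E major triad (E, G#, B); F#4 is not a chord tone.
It is approached by leap up from B3 and left by step down to E4.
Leap in, step out — an appoggiatura.
The harmony at that moment is E major triad (E, G#, B); A#4 is not a chord tone.
It is approached by step up from G#4 and left by leap down to E4.
Step in, leap out — an escape tone.

E4 (beat 2) — escape tone; F#4 (beat 6) — appoggiatura; A#4 (beat 10) — escape tone.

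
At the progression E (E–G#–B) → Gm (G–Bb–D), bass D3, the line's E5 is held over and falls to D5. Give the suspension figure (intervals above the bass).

At the second chord the bass is D3. The suspended E5 lies a ninth above the bass; after resolving down by step to D5, the interval above the bass becomes an octave.
Suspension figures are named by those two intervals: 9–8.

9–8 suspension.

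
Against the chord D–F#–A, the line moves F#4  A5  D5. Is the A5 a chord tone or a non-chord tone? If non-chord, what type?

Chord tone (the fifth of D major triad).

D major triad contains D, F#, A; A is the fifth, so it is a chord tone.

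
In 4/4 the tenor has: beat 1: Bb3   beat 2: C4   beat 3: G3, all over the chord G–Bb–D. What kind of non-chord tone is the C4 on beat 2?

Escape tone.

The harmony at that moment is G minor triad (G, Bb, D); C4 is not a chord tone.
It is approached by step up from Bb3 and left by leap down to G3.
Step in, leap out, on a weak beat — an escape tone.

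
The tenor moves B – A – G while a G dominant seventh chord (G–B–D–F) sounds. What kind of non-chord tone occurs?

The harmony at that moment is G dominant seventh chord (G, B, D, F); A is not a chord tone.
It is approached by step down from B and left by step down to G.
Step in, step out in the same direction — a passing tone.

A is a passing tone.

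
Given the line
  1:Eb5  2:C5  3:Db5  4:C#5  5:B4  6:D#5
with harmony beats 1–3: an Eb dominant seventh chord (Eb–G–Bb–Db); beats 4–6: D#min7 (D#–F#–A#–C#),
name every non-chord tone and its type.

C5 (beat 2) — appoggiatura; B4 (beat 5) — escape tone.

The harmony at that moment is Eb dominant seventh chord (Eb, G, Bb, Db); C5 is not a chord tone.
It is approached by leap down from Eb5 and left by step up to Db5.
Leap in, step out — an appoggiatura.
The harmony at that moment is D# minor seventh chord (D#, F#, A#, C#); B4 is not a chord tone.
It is approached by step down from C#5 and left by leap up to D#5.
Step in, leap out — an escape tone.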